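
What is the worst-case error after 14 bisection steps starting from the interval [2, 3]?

Bisection error bound: |error| ≤ (b-a)/2^n
|error| ≤ (3 - 2)/2^14 = 1/2^14
|error| ≤ 0.0000610352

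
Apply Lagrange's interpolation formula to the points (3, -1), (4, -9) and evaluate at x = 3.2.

Lagrange interpolation formula:
P(x) = Σ yᵢ × Lᵢ(x)
where Lᵢ(x) = Π_{j≠i} (x - xⱼ)/(xᵢ - xⱼ)

L_0(3.2) = (3.2 - 4)/(3 - 4) = 0.800000
L_1(3.2) = (3.2 - 3)/(4 - 3) = 0.200000

P(3.2) = (-1)×L_0(3.2) + (-9)×L_1(3.2)
P(3.2) = -2.600000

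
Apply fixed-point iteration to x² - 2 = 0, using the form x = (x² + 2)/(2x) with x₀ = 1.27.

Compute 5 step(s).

Equation: x² - 2 = 0
Fixed-point form: x = (x² + 2)/(2x)
x₀ = 1.27

x_1 = g(1.270000) = 1.422402
x_2 = g(1.422402) = 1.414237
x_3 = g(1.414237) = 1.414214
x_4 = g(1.414214) = 1.414214
x_5 = g(1.414214) = 1.414214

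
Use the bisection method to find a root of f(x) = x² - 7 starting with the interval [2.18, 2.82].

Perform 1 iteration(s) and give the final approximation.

f(x) = x² - 7
Initial interval: [2.18, 2.82]

Iteration 1:
  c_1 = (2.180000 + 2.820000)/2 = 2.500000
  f(c_1) = f(2.500000) = -0.750000
  f(a) × f(c) ≥ 0, new interval: [2.500000, 2.820000]

After 1 iteration(s), the approximation is c_1 = 2.500000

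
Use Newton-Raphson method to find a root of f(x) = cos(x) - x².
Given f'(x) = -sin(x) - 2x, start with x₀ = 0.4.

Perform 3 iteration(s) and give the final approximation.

f(x) = cos(x) - x²
f'(x) = -sin(x) - 2x
x₀ = 0.4

Newton-Raphson formula: x_{n+1} = x_n - f(x_n)/f'(x_n)

Iteration 1:
  f(0.400000) = 0.761061
  f'(0.400000) = -1.189418
  x_1 = 0.400000 - 0.761061/(-1.189418) = 1.039860
Iteration 2:
  f(1.039860) = -0.574967
  f'(1.039860) = -2.942053
  x_2 = 1.039860 - (-0.574967)/(-2.942053) = 0.844429
Iteration 3:
  f(0.844429) = -0.048902
  f'(0.844429) = -2.436450
  x_3 = 0.844429 - (-0.048902)/(-2.436450) = 0.824358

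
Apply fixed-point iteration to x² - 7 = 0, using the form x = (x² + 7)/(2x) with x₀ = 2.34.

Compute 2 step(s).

Equation: x² - 7 = 0
Fixed-point form: x = (x² + 7)/(2x)
x₀ = 2.34

x_1 = g(2.340000) = 2.665726
x_2 = g(2.665726) = 2.645826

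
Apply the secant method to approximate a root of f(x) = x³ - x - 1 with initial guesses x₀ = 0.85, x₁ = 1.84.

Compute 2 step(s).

f(x) = x³ - x - 1
x₀ = 0.85, x₁ = 1.84

Secant formula: x_{n+1} = x_n - f(x_n)(x_n - x_{n-1})/(f(x_n) - f(x_{n-1}))

Iteration 1:
  f(0.850000) = -1.235875
  f(1.840000) = 3.389504
  x_2 = 1.840000 - 3.389504×(1.840000 - 0.850000)/(3.389504 - (-1.235875))
       = 1.114522
Iteration 2:
  f(1.840000) = 3.389504
  f(1.114522) = -0.730107
  x_3 = 1.114522 - (-0.730107)×(1.114522 - 1.840000)/(-0.730107 - 3.389504)
       = 1.243097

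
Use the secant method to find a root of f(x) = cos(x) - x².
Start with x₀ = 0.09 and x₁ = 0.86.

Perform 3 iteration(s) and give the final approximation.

f(x) = cos(x) - x²
x₀ = 0.09, x₁ = 0.86

Secant formula: x_{n+1} = x_n - f(x_n)(x_n - x_{n-1})/(f(x_n) - f(x_{n-1}))

Iteration 1:
  f(0.090000) = 0.987853
  f(0.860000) = -0.087163
  x_2 = 0.860000 - (-0.087163)×(0.860000 - 0.090000)/(-0.087163 - 0.987853)
       = 0.797568
Iteration 2:
  f(0.860000) = -0.087163
  f(0.797568) = 0.062334
  x_3 = 0.797568 - 0.062334×(0.797568 - 0.860000)/(0.062334 - (-0.087163))
       = 0.823600
Iteration 3:
  f(0.797568) = 0.062334
  f(0.823600) = 0.001268
  x_4 = 0.823600 - 0.001268×(0.823600 - 0.797568)/(0.001268 - 0.062334)
       = 0.824140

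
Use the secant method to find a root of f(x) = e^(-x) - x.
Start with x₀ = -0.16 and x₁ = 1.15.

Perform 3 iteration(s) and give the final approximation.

f(x) = e^(-x) - x
x₀ = -0.16, x₁ = 1.15

Secant formula: x_{n+1} = x_n - f(x_n)(x_n - x_{n-1})/(f(x_n) - f(x_{n-1}))

Iteration 1:
  f(-0.160000) = 1.333511
  f(1.150000) = -0.833363
  x_2 = 1.150000 - (-0.833363)×(1.150000 - (-0.160000))/(-0.833363 - 1.333511)
       = 0.646184
Iteration 2:
  f(1.150000) = -0.833363
  f(0.646184) = -0.122142
  x_3 = 0.646184 - (-0.122142)×(0.646184 - 1.150000)/(-0.122142 - (-0.833363))
       = 0.559661
Iteration 3:
  f(0.646184) = -0.122142
  f(0.559661) = 0.011742
  x_4 = 0.559661 - 0.011742×(0.559661 - 0.646184)/(0.011742 - (-0.122142))
       = 0.567249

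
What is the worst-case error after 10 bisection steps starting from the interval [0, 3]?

Bisection error bound: |error| ≤ (b-a)/2^n
|error| ≤ (3 - 0)/2^10 = 3/2^10
|error| ≤ 0.0029296875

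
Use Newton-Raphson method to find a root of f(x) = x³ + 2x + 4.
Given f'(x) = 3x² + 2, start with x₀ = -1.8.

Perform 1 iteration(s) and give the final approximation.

f(x) = x³ + 2x + 4
f'(x) = 3x² + 2
x₀ = -1.8

Newton-Raphson formula: x_{n+1} = x_n - f(x_n)/f'(x_n)

Iteration 1:
  f(-1.800000) = -5.432000
  f'(-1.800000) = 11.720000
  x_1 = -1.800000 - (-5.432000)/11.720000 = -1.336519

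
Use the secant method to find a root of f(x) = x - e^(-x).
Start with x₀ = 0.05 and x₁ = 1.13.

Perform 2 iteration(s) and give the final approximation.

f(x) = x - e^(-x)
x₀ = 0.05, x₁ = 1.13

Secant formula: x_{n+1} = x_n - f(x_n)(x_n - x_{n-1})/(f(x_n) - f(x_{n-1}))

Iteration 1:
  f(0.050000) = -0.901229
  f(1.130000) = 0.806967
  x_2 = 1.130000 - 0.806967×(1.130000 - 0.050000)/(0.806967 - (-0.901229))
       = 0.619799
Iteration 2:
  f(1.130000) = 0.806967
  f(0.619799) = 0.081746
  x_3 = 0.619799 - 0.081746×(0.619799 - 1.130000)/(0.081746 - 0.806967)
       = 0.562289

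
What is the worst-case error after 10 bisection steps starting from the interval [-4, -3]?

Bisection error bound: |error| ≤ (b-a)/2^n
|error| ≤ (-3 - (-4))/2^10 = 1/2^10
|error| ≤ 0.0009765625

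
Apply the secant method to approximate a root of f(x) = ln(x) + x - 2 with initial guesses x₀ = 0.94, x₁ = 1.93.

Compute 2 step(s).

f(x) = ln(x) + x - 2
x₀ = 0.94, x₁ = 1.93

Secant formula: x_{n+1} = x_n - f(x_n)(x_n - x_{n-1})/(f(x_n) - f(x_{n-1}))

Iteration 1:
  f(0.940000) = -1.121875
  f(1.930000) = 0.587520
  x_2 = 1.930000 - 0.587520×(1.930000 - 0.940000)/(0.587520 - (-1.121875))
       = 1.589737
Iteration 2:
  f(1.930000) = 0.587520
  f(1.589737) = 0.053305
  x_3 = 1.589737 - 0.053305×(1.589737 - 1.930000)/(0.053305 - 0.587520)
       = 1.555785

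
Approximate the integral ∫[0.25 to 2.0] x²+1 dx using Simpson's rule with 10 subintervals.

f(x) = x²+1
a = 0.25, b = 2.0, n = 10
h = (b - a)/n = 0.175000

Simpson's rule: (h/3)[f(x₀) + 4f(x₁) + 2f(x₂) + ... + f(xₙ)]

x_0 = 0.2500, f(x_0) = 1.062500, coefficient = 1
x_1 = 0.4250, f(x_1) = 1.180625, coefficient = 4
x_2 = 0.6000, f(x_2) = 1.360000, coefficient = 2
x_3 = 0.7750, f(x_3) = 1.600625, coefficient = 4
x_4 = 0.9500, f(x_4) = 1.902500, coefficient = 2
x_5 = 1.1250, f(x_5) = 2.265625, coefficient = 4
x_6 = 1.3000, f(x_6) = 2.690000, coefficient = 2
x_7 = 1.4750, f(x_7) = 3.175625, coefficient = 4
x_8 = 1.6500, f(x_8) = 3.722500, coefficient = 2
x_9 = 1.8250, f(x_9) = 4.330625, coefficient = 4
x_10 = 2.0000, f(x_10) = 5.000000, coefficient = 1

I ≈ (0.175000/3) × 75.625000 = 4.411458
Exact value: 4.411458
Error: 0.000000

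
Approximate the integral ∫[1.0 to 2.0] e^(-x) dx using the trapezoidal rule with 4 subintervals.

f(x) = e^(-x)
a = 1.0, b = 2.0, n = 4
h = (b - a)/n = 0.250000

Trapezoidal rule: (h/2)[f(x₀) + 2f(x₁) + 2f(x₂) + ... + f(xₙ)]

x_0 = 1.0000, f(x_0) = 0.367879, coefficient = 1
x_1 = 1.2500, f(x_1) = 0.286505, coefficient = 2
x_2 = 1.5000, f(x_2) = 0.223130, coefficient = 2
x_3 = 1.7500, f(x_3) = 0.173774, coefficient = 2
x_4 = 2.0000, f(x_4) = 0.135335, coefficient = 1

I ≈ (0.250000/2) × 1.870033 = 0.233754
Exact value: 0.232544
Error: 0.001210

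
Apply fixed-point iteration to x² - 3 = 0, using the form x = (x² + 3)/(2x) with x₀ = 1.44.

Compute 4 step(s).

Equation: x² - 3 = 0
Fixed-point form: x = (x² + 3)/(2x)
x₀ = 1.44

x_1 = g(1.440000) = 1.761667
x_2 = g(1.761667) = 1.732300
x_3 = g(1.732300) = 1.732051
x_4 = g(1.732051) = 1.732051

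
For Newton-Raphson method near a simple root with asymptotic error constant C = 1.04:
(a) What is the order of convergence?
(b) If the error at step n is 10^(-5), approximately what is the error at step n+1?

(a) Newton-Raphson has quadratic (order 2) convergence near simple roots.
    This means |e_{n+1}| ≈ C|e_n|².

(b) With |e_n| = 10^(-5) and C = 1.04:
    |e_{n+1}| ≈ 1.04 × (10^(-5))² = 1.04 × 10^(-10)

(a) 2 (quadratic); (b) |e_{n+1}| ≈ 1.040e-10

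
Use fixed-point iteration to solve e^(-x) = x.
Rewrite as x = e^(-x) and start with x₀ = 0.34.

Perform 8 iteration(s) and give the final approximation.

Equation: e^(-x) = x
Fixed-point form: x = e^(-x)
x₀ = 0.34

x_1 = g(0.340000) = 0.711770
x_2 = g(0.711770) = 0.490775
x_3 = g(0.490775) = 0.612152
x_4 = g(0.612152) = 0.542183
x_5 = g(0.542183) = 0.581478
x_6 = g(0.581478) = 0.559072
x_7 = g(0.559072) = 0.571740
x_8 = g(0.571740) = 0.564543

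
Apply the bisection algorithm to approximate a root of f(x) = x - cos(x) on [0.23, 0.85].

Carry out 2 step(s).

f(x) = x - cos(x)
Initial interval: [0.23, 0.85]

Iteration 1:
  c_1 = (0.230000 + 0.850000)/2 = 0.540000
  f(c_1) = f(0.540000) = -0.317709
  f(a) × f(c) ≥ 0, new interval: [0.540000, 0.850000]
Iteration 2:
  c_2 = (0.540000 + 0.850000)/2 = 0.695000
  f(c_2) = f(0.695000) = -0.073054
  f(a) × f(c) ≥ 0, new interval: [0.695000, 0.850000]

After 2 iteration(s), the approximation is c_2 = 0.695000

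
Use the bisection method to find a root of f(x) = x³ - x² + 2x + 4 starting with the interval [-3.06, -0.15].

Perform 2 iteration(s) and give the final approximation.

f(x) = x³ - x² + 2x + 4
Initial interval: [-3.06, -0.15]

Iteration 1:
  c_1 = (-3.060000 + (-0.150000))/2 = -1.605000
  f(c_1) = f(-1.605000) = -5.920545
  f(a) × f(c) ≥ 0, new interval: [-1.605000, -0.150000]
Iteration 2:
  c_2 = (-1.605000 + (-0.150000))/2 = -0.877500
  f(c_2) = f(-0.877500) = 0.799313
  f(a) × f(c) < 0, new interval: [-1.605000, -0.877500]

After 2 iteration(s), the approximation is c_2 = -0.877500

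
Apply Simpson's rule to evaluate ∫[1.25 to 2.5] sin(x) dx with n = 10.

f(x) = sin(x)
a = 1.25, b = 2.5, n = 10
h = (b - a)/n = 0.125000

Simpson's rule: (h/3)[f(x₀) + 4f(x₁) + 2f(x₂) + ... + f(xₙ)]

x_0 = 1.2500, f(x_0) = 0.948985, coefficient = 1
x_1 = 1.3750, f(x_1) = 0.980893, coefficient = 4
x_2 = 1.5000, f(x_2) = 0.997495, coefficient = 2
x_3 = 1.6250, f(x_3) = 0.998531, coefficient = 4
x_4 = 1.7500, f(x_4) = 0.983986, coefficient = 2
x_5 = 1.8750, f(x_5) = 0.954086, coefficient = 4
x_6 = 2.0000, f(x_6) = 0.909297, coefficient = 2
x_7 = 2.1250, f(x_7) = 0.850320, coefficient = 4
x_8 = 2.2500, f(x_8) = 0.778073, coefficient = 2
x_9 = 2.3750, f(x_9) = 0.693685, coefficient = 4
x_10 = 2.5000, f(x_10) = 0.598472, coefficient = 1

I ≈ (0.125000/3) × 26.795220 = 1.116467
Exact value: 1.116466
Error: 0.000002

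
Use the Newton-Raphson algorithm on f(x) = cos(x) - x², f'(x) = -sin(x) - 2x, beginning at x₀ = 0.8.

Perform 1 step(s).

f(x) = cos(x) - x²
f'(x) = -sin(x) - 2x
x₀ = 0.8

Newton-Raphson formula: x_{n+1} = x_n - f(x_n)/f'(x_n)

Iteration 1:
  f(0.800000) = 0.056707
  f'(0.800000) = -2.317356
  x_1 = 0.800000 - 0.056707/(-2.317356) = 0.824470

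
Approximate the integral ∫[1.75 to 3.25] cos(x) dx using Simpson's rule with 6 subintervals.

f(x) = cos(x)
a = 1.75, b = 3.25, n = 6
h = (b - a)/n = 0.250000

Simpson's rule: (h/3)[f(x₀) + 4f(x₁) + 2f(x₂) + ... + f(xₙ)]

x_0 = 1.7500, f(x_0) = -0.178246, coefficient = 1
x_1 = 2.0000, f(x_1) = -0.416147, coefficient = 4
x_2 = 2.2500, f(x_2) = -0.628174, coefficient = 2
x_3 = 2.5000, f(x_3) = -0.801144, coefficient = 4
x_4 = 2.7500, f(x_4) = -0.924302, coefficient = 2
x_5 = 3.0000, f(x_5) = -0.989992, coefficient = 4
x_6 = 3.2500, f(x_6) = -0.994130, coefficient = 1

I ≈ (0.250000/3) × -13.106460 = -1.092205
Exact value: -1.092181
Error: 0.000024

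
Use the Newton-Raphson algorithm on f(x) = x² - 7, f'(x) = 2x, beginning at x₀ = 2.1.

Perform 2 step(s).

f(x) = x² - 7
f'(x) = 2x
x₀ = 2.1

Newton-Raphson formula: x_{n+1} = x_n - f(x_n)/f'(x_n)

Iteration 1:
  f(2.100000) = -2.590000
  f'(2.100000) = 4.200000
  x_1 = 2.100000 - (-2.590000)/4.200000 = 2.716667
Iteration 2:
  f(2.716667) = 0.380278
  f'(2.716667) = 5.433333
  x_2 = 2.716667 - 0.380278/5.433333 = 2.646677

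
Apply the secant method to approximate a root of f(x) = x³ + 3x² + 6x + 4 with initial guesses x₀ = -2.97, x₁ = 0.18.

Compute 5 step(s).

f(x) = x³ + 3x² + 6x + 4
x₀ = -2.97, x₁ = 0.18

Secant formula: x_{n+1} = x_n - f(x_n)(x_n - x_{n-1})/(f(x_n) - f(x_{n-1}))

Iteration 1:
  f(-2.970000) = -13.555373
  f(0.180000) = 5.183032
  x_2 = 0.180000 - 5.183032×(0.180000 - (-2.970000))/(5.183032 - (-13.555373))
       = -0.691288
Iteration 2:
  f(0.180000) = 5.183032
  f(-0.691288) = 0.955557
  x_3 = -0.691288 - 0.955557×(-0.691288 - 0.180000)/(0.955557 - 5.183032)
       = -0.888230
Iteration 3:
  f(-0.691288) = 0.955557
  f(-0.888230) = 0.336707
  x_4 = -0.888230 - 0.336707×(-0.888230 - (-0.691288))/(0.336707 - 0.955557)
       = -0.995383
Iteration 4:
  f(-0.888230) = 0.336707
  f(-0.995383) = 0.013852
  x_5 = -0.995383 - 0.013852×(-0.995383 - (-0.888230))/(0.013852 - 0.336707)
       = -0.999980
Iteration 5:
  f(-0.995383) = 0.013852
  f(-0.999980) = 0.000060
  x_6 = -0.999980 - 0.000060×(-0.999980 - (-0.995383))/(0.000060 - 0.013852)
       = -1.000000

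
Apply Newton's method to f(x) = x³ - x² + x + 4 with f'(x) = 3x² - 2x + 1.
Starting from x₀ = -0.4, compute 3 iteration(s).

f(x) = x³ - x² + x + 4
f'(x) = 3x² - 2x + 1
x₀ = -0.4

Newton-Raphson formula: x_{n+1} = x_n - f(x_n)/f'(x_n)

Iteration 1:
  f(-0.400000) = 3.376000
  f'(-0.400000) = 2.280000
  x_1 = -0.400000 - 3.376000/2.280000 = -1.880702
Iteration 2:
  f(-1.880702) = -8.069856
  f'(-1.880702) = 15.372521
  x_2 = -1.880702 - (-8.069856)/15.372521 = -1.355748
Iteration 3:
  f(-1.355748) = -1.685740
  f'(-1.355748) = 9.225658
  x_3 = -1.355748 - (-1.685740)/9.225658 = -1.173025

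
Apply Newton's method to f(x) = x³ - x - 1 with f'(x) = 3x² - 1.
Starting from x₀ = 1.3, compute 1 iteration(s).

f(x) = x³ - x - 1
f'(x) = 3x² - 1
x₀ = 1.3

Newton-Raphson formula: x_{n+1} = x_n - f(x_n)/f'(x_n)

Iteration 1:
  f(1.300000) = -0.103000
  f'(1.300000) = 4.070000
  x_1 = 1.300000 - (-0.103000)/4.070000 = 1.325307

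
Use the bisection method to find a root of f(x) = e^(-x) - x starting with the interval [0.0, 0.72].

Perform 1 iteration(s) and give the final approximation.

f(x) = e^(-x) - x
Initial interval: [0.0, 0.72]

Iteration 1:
  c_1 = (0.000000 + 0.720000)/2 = 0.360000
  f(c_1) = f(0.360000) = 0.337676
  f(a) × f(c) ≥ 0, new interval: [0.360000, 0.720000]

After 1 iteration(s), the approximation is c_1 = 0.360000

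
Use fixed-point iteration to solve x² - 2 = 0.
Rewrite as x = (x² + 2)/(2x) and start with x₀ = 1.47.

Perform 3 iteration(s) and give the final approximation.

Equation: x² - 2 = 0
Fixed-point form: x = (x² + 2)/(2x)
x₀ = 1.47

x_1 = g(1.470000) = 1.415272
x_2 = g(1.415272) = 1.414214
x_3 = g(1.414214) = 1.414214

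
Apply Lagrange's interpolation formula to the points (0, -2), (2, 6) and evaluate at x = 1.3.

Lagrange interpolation formula:
P(x) = Σ yᵢ × Lᵢ(x)
where Lᵢ(x) = Π_{j≠i} (x - xⱼ)/(xᵢ - xⱼ)

L_0(1.3) = (1.3 - 2)/(0 - 2) = 0.350000
L_1(1.3) = (1.3 - 0)/(2 - 0) = 0.650000

P(1.3) = (-2)×L_0(1.3) + 6×L_1(1.3)
P(1.3) = 3.200000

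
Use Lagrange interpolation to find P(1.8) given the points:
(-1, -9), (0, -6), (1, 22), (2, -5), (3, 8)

Lagrange interpolation formula:
P(x) = Σ yᵢ × Lᵢ(x)
where Lᵢ(x) = Π_{j≠i} (x - xⱼ)/(xᵢ - xⱼ)

L_0(1.8) = (1.8 - 0)/(-1 - 0) × (1.8 - 1)/(-1 - 1) × (1.8 - 2)/(-1 - 2) × (1.8 - 3)/(-1 - 3) = 0.014400
L_1(1.8) = (1.8 - (-1))/(0 - (-1)) × (1.8 - 1)/(0 - 1) × (1.8 - 2)/(0 - 2) × (1.8 - 3)/(0 - 3) = -0.089600
L_2(1.8) = (1.8 - (-1))/(1 - (-1)) × (1.8 - 0)/(1 - 0) × (1.8 - 2)/(1 - 2) × (1.8 - 3)/(1 - 3) = 0.302400
L_3(1.8) = (1.8 - (-1))/(2 - (-1)) × (1.8 - 0)/(2 - 0) × (1.8 - 1)/(2 - 1) × (1.8 - 3)/(2 - 3) = 0.806400
L_4(1.8) = (1.8 - (-1))/(3 - (-1)) × (1.8 - 0)/(3 - 0) × (1.8 - 1)/(3 - 1) × (1.8 - 2)/(3 - 2) = -0.033600

P(1.8) = (-9)×L_0(1.8) + (-6)×L_1(1.8) + 22×L_2(1.8) + (-5)×L_3(1.8) + 8×L_4(1.8)
P(1.8) = 2.760000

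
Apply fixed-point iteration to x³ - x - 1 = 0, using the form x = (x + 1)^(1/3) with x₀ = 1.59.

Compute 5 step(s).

Equation: x³ - x - 1 = 0
Fixed-point form: x = (x + 1)^(1/3)
x₀ = 1.59

x_1 = g(1.590000) = 1.373304
x_2 = g(1.373304) = 1.333883
x_3 = g(1.333883) = 1.326457
x_4 = g(1.326457) = 1.325048
x_5 = g(1.325048) = 1.324781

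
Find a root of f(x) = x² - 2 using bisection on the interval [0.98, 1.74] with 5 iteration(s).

f(x) = x² - 2
Initial interval: [0.98, 1.74]

Iteration 1:
  c_1 = (0.980000 + 1.740000)/2 = 1.360000
  f(c_1) = f(1.360000) = -0.150400
  f(a) × f(c) ≥ 0, new interval: [1.360000, 1.740000]
Iteration 2:
  c_2 = (1.360000 + 1.740000)/2 = 1.550000
  f(c_2) = f(1.550000) = 0.402500
  f(a) × f(c) < 0, new interval: [1.360000, 1.550000]
Iteration 3:
  c_3 = (1.360000 + 1.550000)/2 = 1.455000
  f(c_3) = f(1.455000) = 0.117025
  f(a) × f(c) < 0, new interval: [1.360000, 1.455000]
Iteration 4:
  c_4 = (1.360000 + 1.455000)/2 = 1.407500
  f(c_4) = f(1.407500) = -0.018944
  f(a) × f(c) ≥ 0, new interval: [1.407500, 1.455000]
Iteration 5:
  c_5 = (1.407500 + 1.455000)/2 = 1.431250
  f(c_5) = f(1.431250) = 0.048477
  f(a) × f(c) < 0, new interval: [1.407500, 1.431250]

After 5 iteration(s), the approximation is c_5 = 1.431250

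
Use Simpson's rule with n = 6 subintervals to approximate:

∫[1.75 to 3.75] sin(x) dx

f(x) = sin(x)
a = 1.75, b = 3.75, n = 6
h = (b - a)/n = 0.333333

Simpson's rule: (h/3)[f(x₀) + 4f(x₁) + 2f(x₂) + ... + f(xₙ)]

x_0 = 1.7500, f(x_0) = 0.983986, coefficient = 1
x_1 = 2.0833, f(x_1) = 0.871503, coefficient = 4
x_2 = 2.4167, f(x_2) = 0.663080, coefficient = 2
x_3 = 2.7500, f(x_3) = 0.381661, coefficient = 4
x_4 = 3.0833, f(x_4) = 0.058226, coefficient = 2
x_5 = 3.4167, f(x_5) = -0.271618, coefficient = 4
x_6 = 3.7500, f(x_6) = -0.571561, coefficient = 1

I ≈ (0.333333/3) × 5.781222 = 0.642358
Exact value: 0.642313
Error: 0.000045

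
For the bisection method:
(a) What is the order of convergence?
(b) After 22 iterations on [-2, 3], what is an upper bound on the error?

(a) Bisection has linear (order 1) convergence; the error is halved each step.

(b) Error bound = (b-a)/2^n = (3 - (-2))/2^{22}
    = 5/2^{22}

(a) 1 (linear); (b) error ≤ 1.19e-06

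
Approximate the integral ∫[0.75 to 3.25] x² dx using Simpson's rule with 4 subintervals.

f(x) = x²
a = 0.75, b = 3.25, n = 4
h = (b - a)/n = 0.625000

Simpson's rule: (h/3)[f(x₀) + 4f(x₁) + 2f(x₂) + ... + f(xₙ)]

x_0 = 0.7500, f(x_0) = 0.562500, coefficient = 1
x_1 = 1.3750, f(x_1) = 1.890625, coefficient = 4
x_2 = 2.0000, f(x_2) = 4.000000, coefficient = 2
x_3 = 2.6250, f(x_3) = 6.890625, coefficient = 4
x_4 = 3.2500, f(x_4) = 10.562500, coefficient = 1

I ≈ (0.625000/3) × 54.250000 = 11.302083
Exact value: 11.302083
Error: 0.000000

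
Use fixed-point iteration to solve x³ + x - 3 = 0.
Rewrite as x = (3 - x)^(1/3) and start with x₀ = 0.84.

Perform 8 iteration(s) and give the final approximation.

Equation: x³ + x - 3 = 0
Fixed-point form: x = (3 - x)^(1/3)
x₀ = 0.84

x_1 = g(0.840000) = 1.292661
x_2 = g(1.292661) = 1.195198
x_3 = g(1.195198) = 1.217521
x_4 = g(1.217521) = 1.212481
x_5 = g(1.212481) = 1.213622
x_6 = g(1.213622) = 1.213364
x_7 = g(1.213364) = 1.213422
x_8 = g(1.213422) = 1.213409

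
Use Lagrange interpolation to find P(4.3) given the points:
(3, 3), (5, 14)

Lagrange interpolation formula:
P(x) = Σ yᵢ × Lᵢ(x)
where Lᵢ(x) = Π_{j≠i} (x - xⱼ)/(xᵢ - xⱼ)

L_0(4.3) = (4.3 - 5)/(3 - 5) = 0.350000
L_1(4.3) = (4.3 - 3)/(5 - 3) = 0.650000

P(4.3) = 3×L_0(4.3) + 14×L_1(4.3)
P(4.3) = 10.150000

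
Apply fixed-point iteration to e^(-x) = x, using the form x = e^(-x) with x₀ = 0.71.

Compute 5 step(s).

Equation: e^(-x) = x
Fixed-point form: x = e^(-x)
x₀ = 0.71

x_1 = g(0.710000) = 0.491644
x_2 = g(0.491644) = 0.611620
x_3 = g(0.611620) = 0.542471
x_4 = g(0.542471) = 0.581310
x_5 = g(0.581310) = 0.559165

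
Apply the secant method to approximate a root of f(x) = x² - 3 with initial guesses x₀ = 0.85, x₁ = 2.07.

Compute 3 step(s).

f(x) = x² - 3
x₀ = 0.85, x₁ = 2.07

Secant formula: x_{n+1} = x_n - f(x_n)(x_n - x_{n-1})/(f(x_n) - f(x_{n-1}))

Iteration 1:
  f(0.850000) = -2.277500
  f(2.070000) = 1.284900
  x_2 = 2.070000 - 1.284900×(2.070000 - 0.850000)/(1.284900 - (-2.277500))
       = 1.629966
Iteration 2:
  f(2.070000) = 1.284900
  f(1.629966) = -0.343212
  x_3 = 1.629966 - (-0.343212)×(1.629966 - 2.070000)/(-0.343212 - 1.284900)
       = 1.722727
Iteration 3:
  f(1.629966) = -0.343212
  f(1.722727) = -0.032213
  x_4 = 1.722727 - (-0.032213)×(1.722727 - 1.629966)/(-0.032213 - (-0.343212))
       = 1.732335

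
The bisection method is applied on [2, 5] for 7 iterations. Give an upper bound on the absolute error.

Bisection error bound: |error| ≤ (b-a)/2^n
|error| ≤ (5 - 2)/2^7 = 3/2^7
|error| ≤ 0.0234375000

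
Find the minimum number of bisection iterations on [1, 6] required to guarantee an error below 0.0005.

We need (b-a)/2^n ≤ 0.0005
(6 - 1)/2^n ≤ 0.0005
5/2^n ≤ 0.0005
2^n ≥ 10000
n ≥ log₂(10000) = 13.29
n ≥ 14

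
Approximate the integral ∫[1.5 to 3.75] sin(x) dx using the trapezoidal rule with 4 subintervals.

f(x) = sin(x)
a = 1.5, b = 3.75, n = 4
h = (b - a)/n = 0.562500

Trapezoidal rule: (h/2)[f(x₀) + 2f(x₁) + 2f(x₂) + ... + f(xₙ)]

x_0 = 1.5000, f(x_0) = 0.997495, coefficient = 1
x_1 = 2.0625, f(x_1) = 0.881530, coefficient = 2
x_2 = 2.6250, f(x_2) = 0.493920, coefficient = 2
x_3 = 3.1875, f(x_3) = -0.045891, coefficient = 2
x_4 = 3.7500, f(x_4) = -0.571561, coefficient = 1

I ≈ (0.562500/2) × 3.085051 = 0.867671
Exact value: 0.891297
Error: 0.023626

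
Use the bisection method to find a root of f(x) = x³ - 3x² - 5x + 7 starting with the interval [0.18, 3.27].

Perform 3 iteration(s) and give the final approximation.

f(x) = x³ - 3x² - 5x + 7
Initial interval: [0.18, 3.27]

Iteration 1:
  c_1 = (0.180000 + 3.270000)/2 = 1.725000
  f(c_1) = f(1.725000) = -5.418922
  f(a) × f(c) < 0, new interval: [0.180000, 1.725000]
Iteration 2:
  c_2 = (0.180000 + 1.725000)/2 = 0.952500
  f(c_2) = f(0.952500) = 0.379893
  f(a) × f(c) ≥ 0, new interval: [0.952500, 1.725000]
Iteration 3:
  c_3 = (0.952500 + 1.725000)/2 = 1.338750
  f(c_3) = f(1.338750) = -2.671128
  f(a) × f(c) < 0, new interval: [0.952500, 1.338750]

After 3 iteration(s), the approximation is c_3 = 1.338750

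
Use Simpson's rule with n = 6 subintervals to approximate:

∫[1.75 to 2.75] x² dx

f(x) = x²
a = 1.75, b = 2.75, n = 6
h = (b - a)/n = 0.166667

Simpson's rule: (h/3)[f(x₀) + 4f(x₁) + 2f(x₂) + ... + f(xₙ)]

x_0 = 1.7500, f(x_0) = 3.062500, coefficient = 1
x_1 = 1.9167, f(x_1) = 3.673611, coefficient = 4
x_2 = 2.0833, f(x_2) = 4.340278, coefficient = 2
x_3 = 2.2500, f(x_3) = 5.062500, coefficient = 4
x_4 = 2.4167, f(x_4) = 5.840278, coefficient = 2
x_5 = 2.5833, f(x_5) = 6.673611, coefficient = 4
x_6 = 2.7500, f(x_6) = 7.562500, coefficient = 1

I ≈ (0.166667/3) × 92.625000 = 5.145833
Exact value: 5.145833
Error: 0.000000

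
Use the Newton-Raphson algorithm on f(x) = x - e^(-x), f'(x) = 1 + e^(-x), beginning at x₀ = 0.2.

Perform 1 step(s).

f(x) = x - e^(-x)
f'(x) = 1 + e^(-x)
x₀ = 0.2

Newton-Raphson formula: x_{n+1} = x_n - f(x_n)/f'(x_n)

Iteration 1:
  f(0.200000) = -0.618731
  f'(0.200000) = 1.818731
  x_1 = 0.200000 - (-0.618731)/1.818731 = 0.540199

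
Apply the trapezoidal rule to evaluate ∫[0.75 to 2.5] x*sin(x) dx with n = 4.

f(x) = x*sin(x)
a = 0.75, b = 2.5, n = 4
h = (b - a)/n = 0.437500

Trapezoidal rule: (h/2)[f(x₀) + 2f(x₁) + 2f(x₂) + ... + f(xₙ)]

x_0 = 0.7500, f(x_0) = 0.511229, coefficient = 1
x_1 = 1.1875, f(x_1) = 1.101331, coefficient = 2
x_2 = 1.6250, f(x_2) = 1.622613, coefficient = 2
x_3 = 2.0625, f(x_3) = 1.818155, coefficient = 2
x_4 = 2.5000, f(x_4) = 1.496180, coefficient = 1

I ≈ (0.437500/2) × 11.091609 = 2.426290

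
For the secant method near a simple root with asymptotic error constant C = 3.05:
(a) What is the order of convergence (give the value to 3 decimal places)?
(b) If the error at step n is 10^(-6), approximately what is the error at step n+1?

(a) Secant method has superlinear convergence with order φ = (1+√5)/2 ≈ 1.618.
    This means |e_{n+1}| ≈ C|e_n|^1.618.

(b) With |e_n| = 10^(-6) and C = 3.05:
    |e_{n+1}| ≈ 3.05 × (10^(-6))^1.618 = 3.05 × 10^(-9.71)

(a) ≈ 1.618 (golden ratio); (b) |e_{n+1}| ≈ 5.972e-10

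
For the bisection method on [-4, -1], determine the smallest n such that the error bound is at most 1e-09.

We need (b-a)/2^n ≤ 1e-09
(-1 - (-4))/2^n ≤ 1e-09
3/2^n ≤ 1e-09
2^n ≥ 3000000000
n ≥ log₂(3000000000) = 31.48
n ≥ 32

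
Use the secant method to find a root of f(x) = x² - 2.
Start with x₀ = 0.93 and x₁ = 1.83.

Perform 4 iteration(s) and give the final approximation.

f(x) = x² - 2
x₀ = 0.93, x₁ = 1.83

Secant formula: x_{n+1} = x_n - f(x_n)(x_n - x_{n-1})/(f(x_n) - f(x_{n-1}))

Iteration 1:
  f(0.930000) = -1.135100
  f(1.830000) = 1.348900
  x_2 = 1.830000 - 1.348900×(1.830000 - 0.930000)/(1.348900 - (-1.135100))
       = 1.341268
Iteration 2:
  f(1.830000) = 1.348900
  f(1.341268) = -0.201000
  x_3 = 1.341268 - (-0.201000)×(1.341268 - 1.830000)/(-0.201000 - 1.348900)
       = 1.404650
Iteration 3:
  f(1.341268) = -0.201000
  f(1.404650) = -0.026959
  x_4 = 1.404650 - (-0.026959)×(1.404650 - 1.341268)/(-0.026959 - (-0.201000))
       = 1.414468
Iteration 4:
  f(1.404650) = -0.026959
  f(1.414468) = 0.000719
  x_5 = 1.414468 - 0.000719×(1.414468 - 1.404650)/(0.000719 - (-0.026959))
       = 1.414213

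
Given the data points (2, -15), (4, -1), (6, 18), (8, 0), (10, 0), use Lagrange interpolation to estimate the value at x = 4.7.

Lagrange interpolation formula:
P(x) = Σ yᵢ × Lᵢ(x)
where Lᵢ(x) = Π_{j≠i} (x - xⱼ)/(xᵢ - xⱼ)

L_0(4.7) = (4.7 - 4)/(2 - 4) × (4.7 - 6)/(2 - 6) × (4.7 - 8)/(2 - 8) × (4.7 - 10)/(2 - 10) = -0.041448
L_1(4.7) = (4.7 - 2)/(4 - 2) × (4.7 - 6)/(4 - 6) × (4.7 - 8)/(4 - 8) × (4.7 - 10)/(4 - 10) = 0.639478
L_2(4.7) = (4.7 - 2)/(6 - 2) × (4.7 - 4)/(6 - 4) × (4.7 - 8)/(6 - 8) × (4.7 - 10)/(6 - 10) = 0.516502
L_3(4.7) = (4.7 - 2)/(8 - 2) × (4.7 - 4)/(8 - 4) × (4.7 - 6)/(8 - 6) × (4.7 - 10)/(8 - 10) = -0.135647
L_4(4.7) = (4.7 - 2)/(10 - 2) × (4.7 - 4)/(10 - 4) × (4.7 - 6)/(10 - 6) × (4.7 - 8)/(10 - 8) = 0.021115

P(4.7) = (-15)×L_0(4.7) + (-1)×L_1(4.7) + 18×L_2(4.7) + 0×L_3(4.7) + 0×L_4(4.7)
P(4.7) = 9.279265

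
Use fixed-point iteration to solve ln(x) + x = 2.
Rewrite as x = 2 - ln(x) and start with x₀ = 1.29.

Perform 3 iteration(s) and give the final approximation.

Equation: ln(x) + x = 2
Fixed-point form: x = 2 - ln(x)
x₀ = 1.29

x_1 = g(1.290000) = 1.745358
x_2 = g(1.745358) = 1.443040
x_3 = g(1.443040) = 1.633248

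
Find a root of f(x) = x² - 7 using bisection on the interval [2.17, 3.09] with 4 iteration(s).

f(x) = x² - 7
Initial interval: [2.17, 3.09]

Iteration 1:
  c_1 = (2.170000 + 3.090000)/2 = 2.630000
  f(c_1) = f(2.630000) = -0.083100
  f(a) × f(c) ≥ 0, new interval: [2.630000, 3.090000]
Iteration 2:
  c_2 = (2.630000 + 3.090000)/2 = 2.860000
  f(c_2) = f(2.860000) = 1.179600
  f(a) × f(c) < 0, new interval: [2.630000, 2.860000]
Iteration 3:
  c_3 = (2.630000 + 2.860000)/2 = 2.745000
  f(c_3) = f(2.745000) = 0.535025
  f(a) × f(c) < 0, new interval: [2.630000, 2.745000]
Iteration 4:
  c_4 = (2.630000 + 2.745000)/2 = 2.687500
  f(c_4) = f(2.687500) = 0.222656
  f(a) × f(c) < 0, new interval: [2.630000, 2.687500]

After 4 iteration(s), the approximation is c_4 = 2.687500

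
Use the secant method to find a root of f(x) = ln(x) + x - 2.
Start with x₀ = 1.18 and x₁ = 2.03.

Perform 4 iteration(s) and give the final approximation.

f(x) = ln(x) + x - 2
x₀ = 1.18, x₁ = 2.03

Secant formula: x_{n+1} = x_n - f(x_n)(x_n - x_{n-1})/(f(x_n) - f(x_{n-1}))

Iteration 1:
  f(1.180000) = -0.654486
  f(2.030000) = 0.738036
  x_2 = 2.030000 - 0.738036×(2.030000 - 1.180000)/(0.738036 - (-0.654486))
       = 1.579500
Iteration 2:
  f(2.030000) = 0.738036
  f(1.579500) = 0.036609
  x_3 = 1.579500 - 0.036609×(1.579500 - 2.030000)/(0.036609 - 0.738036)
       = 1.555988
Iteration 3:
  f(1.579500) = 0.036609
  f(1.555988) = -0.001902
  x_4 = 1.555988 - (-0.001902)×(1.555988 - 1.579500)/(-0.001902 - 0.036609)
       = 1.557149
Iteration 4:
  f(1.555988) = -0.001902
  f(1.557149) = 0.000005
  x_5 = 1.557149 - 0.000005×(1.557149 - 1.555988)/(0.000005 - (-0.001902))
       = 1.557146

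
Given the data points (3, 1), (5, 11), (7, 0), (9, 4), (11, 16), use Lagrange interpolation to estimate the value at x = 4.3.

Lagrange interpolation formula:
P(x) = Σ yᵢ × Lᵢ(x)
where Lᵢ(x) = Π_{j≠i} (x - xⱼ)/(xᵢ - xⱼ)

L_0(4.3) = (4.3 - 5)/(3 - 5) × (4.3 - 7)/(3 - 7) × (4.3 - 9)/(3 - 9) × (4.3 - 11)/(3 - 11) = 0.154990
L_1(4.3) = (4.3 - 3)/(5 - 3) × (4.3 - 7)/(5 - 7) × (4.3 - 9)/(5 - 9) × (4.3 - 11)/(5 - 11) = 1.151353
L_2(4.3) = (4.3 - 3)/(7 - 3) × (4.3 - 5)/(7 - 5) × (4.3 - 9)/(7 - 9) × (4.3 - 11)/(7 - 11) = -0.447748
L_3(4.3) = (4.3 - 3)/(9 - 3) × (4.3 - 5)/(9 - 5) × (4.3 - 7)/(9 - 7) × (4.3 - 11)/(9 - 11) = 0.171478
L_4(4.3) = (4.3 - 3)/(11 - 3) × (4.3 - 5)/(11 - 5) × (4.3 - 7)/(11 - 7) × (4.3 - 9)/(11 - 9) = -0.030073

P(4.3) = 1×L_0(4.3) + 11×L_1(4.3) + 0×L_2(4.3) + 4×L_3(4.3) + 16×L_4(4.3)
P(4.3) = 13.024624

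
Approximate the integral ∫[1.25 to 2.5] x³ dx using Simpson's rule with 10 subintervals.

f(x) = x³
a = 1.25, b = 2.5, n = 10
h = (b - a)/n = 0.125000

Simpson's rule: (h/3)[f(x₀) + 4f(x₁) + 2f(x₂) + ... + f(xₙ)]

x_0 = 1.2500, f(x_0) = 1.953125, coefficient = 1
x_1 = 1.3750, f(x_1) = 2.599609, coefficient = 4
x_2 = 1.5000, f(x_2) = 3.375000, coefficient = 2
x_3 = 1.6250, f(x_3) = 4.291016, coefficient = 4
x_4 = 1.7500, f(x_4) = 5.359375, coefficient = 2
x_5 = 1.8750, f(x_5) = 6.591797, coefficient = 4
x_6 = 2.0000, f(x_6) = 8.000000, coefficient = 2
x_7 = 2.1250, f(x_7) = 9.595703, coefficient = 4
x_8 = 2.2500, f(x_8) = 11.390625, coefficient = 2
x_9 = 2.3750, f(x_9) = 13.396484, coefficient = 4
x_10 = 2.5000, f(x_10) = 15.625000, coefficient = 1

I ≈ (0.125000/3) × 219.726562 = 9.155273
Exact value: 9.155273
Error: 0.000000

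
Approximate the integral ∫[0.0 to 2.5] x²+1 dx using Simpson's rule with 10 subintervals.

f(x) = x²+1
a = 0.0, b = 2.5, n = 10
h = (b - a)/n = 0.250000

Simpson's rule: (h/3)[f(x₀) + 4f(x₁) + 2f(x₂) + ... + f(xₙ)]

x_0 = 0.0000, f(x_0) = 1.000000, coefficient = 1
x_1 = 0.2500, f(x_1) = 1.062500, coefficient = 4
x_2 = 0.5000, f(x_2) = 1.250000, coefficient = 2
x_3 = 0.7500, f(x_3) = 1.562500, coefficient = 4
x_4 = 1.0000, f(x_4) = 2.000000, coefficient = 2
x_5 = 1.2500, f(x_5) = 2.562500, coefficient = 4
x_6 = 1.5000, f(x_6) = 3.250000, coefficient = 2
x_7 = 1.7500, f(x_7) = 4.062500, coefficient = 4
x_8 = 2.0000, f(x_8) = 5.000000, coefficient = 2
x_9 = 2.2500, f(x_9) = 6.062500, coefficient = 4
x_10 = 2.5000, f(x_10) = 7.250000, coefficient = 1

I ≈ (0.250000/3) × 92.500000 = 7.708333
Exact value: 7.708333
Error: 0.000000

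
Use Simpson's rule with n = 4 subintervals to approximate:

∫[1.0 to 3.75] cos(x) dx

f(x) = cos(x)
a = 1.0, b = 3.75, n = 4
h = (b - a)/n = 0.687500

Simpson's rule: (h/3)[f(x₀) + 4f(x₁) + 2f(x₂) + ... + f(xₙ)]

x_0 = 1.0000, f(x_0) = 0.540302, coefficient = 1
x_1 = 1.6875, f(x_1) = -0.116439, coefficient = 4
x_2 = 2.3750, f(x_2) = -0.720278, coefficient = 2
x_3 = 3.0625, f(x_3) = -0.996874, coefficient = 4
x_4 = 3.7500, f(x_4) = -0.820559, coefficient = 1

I ≈ (0.687500/3) × -6.174065 = -1.414890
Exact value: -1.413032
Error: 0.001858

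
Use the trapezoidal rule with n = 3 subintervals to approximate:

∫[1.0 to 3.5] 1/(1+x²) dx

f(x) = 1/(1+x²)
a = 1.0, b = 3.5, n = 3
h = (b - a)/n = 0.833333

Trapezoidal rule: (h/2)[f(x₀) + 2f(x₁) + 2f(x₂) + ... + f(xₙ)]

x_0 = 1.0000, f(x_0) = 0.500000, coefficient = 1
x_1 = 1.8333, f(x_1) = 0.229299, coefficient = 2
x_2 = 2.6667, f(x_2) = 0.123288, coefficient = 2
x_3 = 3.5000, f(x_3) = 0.075472, coefficient = 1

I ≈ (0.833333/2) × 1.280646 = 0.533602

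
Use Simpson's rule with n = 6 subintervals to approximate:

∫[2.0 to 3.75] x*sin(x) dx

f(x) = x*sin(x)
a = 2.0, b = 3.75, n = 6
h = (b - a)/n = 0.291667

Simpson's rule: (h/3)[f(x₀) + 4f(x₁) + 2f(x₂) + ... + f(xₙ)]

x_0 = 2.0000, f(x_0) = 1.818595, coefficient = 1
x_1 = 2.2917, f(x_1) = 1.721572, coefficient = 4
x_2 = 2.5833, f(x_2) = 1.368419, coefficient = 2
x_3 = 2.8750, f(x_3) = 0.757407, coefficient = 4
x_4 = 3.1667, f(x_4) = -0.079393, coefficient = 2
x_5 = 3.4583, f(x_5) = -1.077171, coefficient = 4
x_6 = 3.7500, f(x_6) = -2.143355, coefficient = 1

I ≈ (0.291667/3) × 7.860528 = 0.764218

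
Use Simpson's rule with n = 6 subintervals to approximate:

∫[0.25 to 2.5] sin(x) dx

f(x) = sin(x)
a = 0.25, b = 2.5, n = 6
h = (b - a)/n = 0.375000

Simpson's rule: (h/3)[f(x₀) + 4f(x₁) + 2f(x₂) + ... + f(xₙ)]

x_0 = 0.2500, f(x_0) = 0.247404, coefficient = 1
x_1 = 0.6250, f(x_1) = 0.585097, coefficient = 4
x_2 = 1.0000, f(x_2) = 0.841471, coefficient = 2
x_3 = 1.3750, f(x_3) = 0.980893, coefficient = 4
x_4 = 1.7500, f(x_4) = 0.983986, coefficient = 2
x_5 = 2.1250, f(x_5) = 0.850320, coefficient = 4
x_6 = 2.5000, f(x_6) = 0.598472, coefficient = 1

I ≈ (0.375000/3) × 14.162030 = 1.770254
Exact value: 1.770056
Error: 0.000198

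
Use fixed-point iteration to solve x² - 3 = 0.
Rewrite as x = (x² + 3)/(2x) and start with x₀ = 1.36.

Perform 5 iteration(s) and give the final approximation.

Equation: x² - 3 = 0
Fixed-point form: x = (x² + 3)/(2x)
x₀ = 1.36

x_1 = g(1.360000) = 1.782941
x_2 = g(1.782941) = 1.732777
x_3 = g(1.732777) = 1.732051
x_4 = g(1.732051) = 1.732051
x_5 = g(1.732051) = 1.732051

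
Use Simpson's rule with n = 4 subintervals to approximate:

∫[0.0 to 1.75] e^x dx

f(x) = e^x
a = 0.0, b = 1.75, n = 4
h = (b - a)/n = 0.437500

Simpson's rule: (h/3)[f(x₀) + 4f(x₁) + 2f(x₂) + ... + f(xₙ)]

x_0 = 0.0000, f(x_0) = 1.000000, coefficient = 1
x_1 = 0.4375, f(x_1) = 1.548830, coefficient = 4
x_2 = 0.8750, f(x_2) = 2.398875, coefficient = 2
x_3 = 1.3125, f(x_3) = 3.715451, coefficient = 4
x_4 = 1.7500, f(x_4) = 5.754603, coefficient = 1

I ≈ (0.437500/3) × 32.609477 = 4.755549
Exact value: 4.754603
Error: 0.000946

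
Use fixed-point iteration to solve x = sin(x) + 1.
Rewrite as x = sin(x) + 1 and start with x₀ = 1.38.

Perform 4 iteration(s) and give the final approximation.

Equation: x = sin(x) + 1
Fixed-point form: x = sin(x) + 1
x₀ = 1.38

x_1 = g(1.380000) = 1.981854
x_2 = g(1.981854) = 1.916699
x_3 = g(1.916699) = 1.940770
x_4 = g(1.940770) = 1.932337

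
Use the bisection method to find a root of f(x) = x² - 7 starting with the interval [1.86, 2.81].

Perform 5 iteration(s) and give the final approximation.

f(x) = x² - 7
Initial interval: [1.86, 2.81]

Iteration 1:
  c_1 = (1.860000 + 2.810000)/2 = 2.335000
  f(c_1) = f(2.335000) = -1.547775
  f(a) × f(c) ≥ 0, new interval: [2.335000, 2.810000]
Iteration 2:
  c_2 = (2.335000 + 2.810000)/2 = 2.572500
  f(c_2) = f(2.572500) = -0.382244
  f(a) × f(c) ≥ 0, new interval: [2.572500, 2.810000]
Iteration 3:
  c_3 = (2.572500 + 2.810000)/2 = 2.691250
  f(c_3) = f(2.691250) = 0.242827
  f(a) × f(c) < 0, new interval: [2.572500, 2.691250]
Iteration 4:
  c_4 = (2.572500 + 2.691250)/2 = 2.631875
  f(c_4) = f(2.631875) = -0.073234
  f(a) × f(c) ≥ 0, new interval: [2.631875, 2.691250]
Iteration 5:
  c_5 = (2.631875 + 2.691250)/2 = 2.661563
  f(c_5) = f(2.661563) = 0.083915
  f(a) × f(c) < 0, new interval: [2.631875, 2.661563]

After 5 iteration(s), the approximation is c_5 = 2.661563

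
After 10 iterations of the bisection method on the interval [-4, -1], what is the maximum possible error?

Bisection error bound: |error| ≤ (b-a)/2^n
|error| ≤ (-1 - (-4))/2^10 = 3/2^10
|error| ≤ 0.0029296875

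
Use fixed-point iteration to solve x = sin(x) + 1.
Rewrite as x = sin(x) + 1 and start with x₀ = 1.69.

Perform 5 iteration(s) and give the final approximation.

Equation: x = sin(x) + 1
Fixed-point form: x = sin(x) + 1
x₀ = 1.69

x_1 = g(1.690000) = 1.992904
x_2 = g(1.992904) = 1.912228
x_3 = g(1.912228) = 1.942276
x_4 = g(1.942276) = 1.931791
x_5 = g(1.931791) = 1.935546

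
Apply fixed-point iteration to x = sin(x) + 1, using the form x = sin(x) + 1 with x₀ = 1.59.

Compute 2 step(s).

Equation: x = sin(x) + 1
Fixed-point form: x = sin(x) + 1
x₀ = 1.59

x_1 = g(1.590000) = 1.999816
x_2 = g(1.999816) = 1.909374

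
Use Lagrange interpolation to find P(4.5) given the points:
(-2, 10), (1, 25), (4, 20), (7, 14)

Lagrange interpolation formula:
P(x) = Σ yᵢ × Lᵢ(x)
where Lᵢ(x) = Π_{j≠i} (x - xⱼ)/(xᵢ - xⱼ)

L_0(4.5) = (4.5 - 1)/(-2 - 1) × (4.5 - 4)/(-2 - 4) × (4.5 - 7)/(-2 - 7) = 0.027006
L_1(4.5) = (4.5 - (-2))/(1 - (-2)) × (4.5 - 4)/(1 - 4) × (4.5 - 7)/(1 - 7) = -0.150463
L_2(4.5) = (4.5 - (-2))/(4 - (-2)) × (4.5 - 1)/(4 - 1) × (4.5 - 7)/(4 - 7) = 1.053241
L_3(4.5) = (4.5 - (-2))/(7 - (-2)) × (4.5 - 1)/(7 - 1) × (4.5 - 4)/(7 - 4) = 0.070216

P(4.5) = 10×L_0(4.5) + 25×L_1(4.5) + 20×L_2(4.5) + 14×L_3(4.5)
P(4.5) = 18.556327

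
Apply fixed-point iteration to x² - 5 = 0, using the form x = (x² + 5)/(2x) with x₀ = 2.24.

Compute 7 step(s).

Equation: x² - 5 = 0
Fixed-point form: x = (x² + 5)/(2x)
x₀ = 2.24

x_1 = g(2.240000) = 2.236071
x_2 = g(2.236071) = 2.236068
x_3 = g(2.236068) = 2.236068
x_4 = g(2.236068) = 2.236068
x_5 = g(2.236068) = 2.236068
x_6 = g(2.236068) = 2.236068
x_7 = g(2.236068) = 2.236068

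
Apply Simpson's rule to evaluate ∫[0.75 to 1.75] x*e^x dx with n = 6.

f(x) = x*e^x
a = 0.75, b = 1.75, n = 6
h = (b - a)/n = 0.166667

Simpson's rule: (h/3)[f(x₀) + 4f(x₁) + 2f(x₂) + ... + f(xₙ)]

x_0 = 0.7500, f(x_0) = 1.587750, coefficient = 1
x_1 = 0.9167, f(x_1) = 2.292528, coefficient = 4
x_2 = 1.0833, f(x_2) = 3.200721, coefficient = 2
x_3 = 1.2500, f(x_3) = 4.362929, coefficient = 4
x_4 = 1.4167, f(x_4) = 5.841417, coefficient = 2
x_5 = 1.5833, f(x_5) = 7.712679, coefficient = 4
x_6 = 1.7500, f(x_6) = 10.070555, coefficient = 1

I ≈ (0.166667/3) × 87.215126 = 4.845285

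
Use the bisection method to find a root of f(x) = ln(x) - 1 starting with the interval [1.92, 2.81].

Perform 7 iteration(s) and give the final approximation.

f(x) = ln(x) - 1
Initial interval: [1.92, 2.81]

Iteration 1:
  c_1 = (1.920000 + 2.810000)/2 = 2.365000
  f(c_1) = f(2.365000) = -0.139222
  f(a) × f(c) ≥ 0, new interval: [2.365000, 2.810000]
Iteration 2:
  c_2 = (2.365000 + 2.810000)/2 = 2.587500
  f(c_2) = f(2.587500) = -0.049308
  f(a) × f(c) ≥ 0, new interval: [2.587500, 2.810000]
Iteration 3:
  c_3 = (2.587500 + 2.810000)/2 = 2.698750
  f(c_3) = f(2.698750) = -0.007211
  f(a) × f(c) ≥ 0, new interval: [2.698750, 2.810000]
Iteration 4:
  c_4 = (2.698750 + 2.810000)/2 = 2.754375
  f(c_4) = f(2.754375) = 0.013191
  f(a) × f(c) < 0, new interval: [2.698750, 2.754375]
Iteration 5:
  c_5 = (2.698750 + 2.754375)/2 = 2.726563
  f(c_5) = f(2.726563) = 0.003042
  f(a) × f(c) < 0, new interval: [2.698750, 2.726563]
Iteration 6:
  c_6 = (2.698750 + 2.726563)/2 = 2.712656
  f(c_6) = f(2.712656) = -0.002072
  f(a) × f(c) ≥ 0, new interval: [2.712656, 2.726563]
Iteration 7:
  c_7 = (2.712656 + 2.726563)/2 = 2.719609
  f(c_7) = f(2.719609) = 0.000488
  f(a) × f(c) < 0, new interval: [2.712656, 2.719609]

After 7 iteration(s), the approximation is c_7 = 2.719609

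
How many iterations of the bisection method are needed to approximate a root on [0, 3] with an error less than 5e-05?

We need (b-a)/2^n ≤ 5e-05
(3 - 0)/2^n ≤ 5e-05
3/2^n ≤ 5e-05
2^n ≥ 60000
n ≥ log₂(60000) = 15.87
n ≥ 16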